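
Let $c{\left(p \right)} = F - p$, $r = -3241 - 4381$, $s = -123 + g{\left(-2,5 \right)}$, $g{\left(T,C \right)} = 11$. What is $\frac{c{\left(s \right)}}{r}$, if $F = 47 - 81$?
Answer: $- \frac{39}{3811} \approx -0.010234$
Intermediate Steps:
$F = -34$
$s = -112$ ($s = -123 + 11 = -112$)
$r = -7622$ ($r = -3241 - 4381 = -7622$)
$c{\left(p \right)} = -34 - p$
$\frac{c{\left(s \right)}}{r} = \frac{-34 - -112}{-7622} = \left(-34 + 112\right) \left(- \frac{1}{7622}\right) = 78 \left(- \frac{1}{7622}\right) = - \frac{39}{3811}$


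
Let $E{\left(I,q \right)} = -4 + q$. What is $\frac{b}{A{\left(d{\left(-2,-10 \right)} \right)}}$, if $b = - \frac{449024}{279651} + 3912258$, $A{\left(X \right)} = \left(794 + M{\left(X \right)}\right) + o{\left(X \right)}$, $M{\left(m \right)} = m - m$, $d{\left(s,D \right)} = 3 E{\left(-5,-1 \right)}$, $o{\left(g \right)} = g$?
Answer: $\frac{57582442786}{11465691} \approx 5022.1$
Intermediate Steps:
$d{\left(s,D \right)} = -15$ ($d{\left(s,D \right)} = 3 \left(-4 - 1\right) = 3 \left(-5\right) = -15$)
$M{\left(m \right)} = 0$
$A{\left(X \right)} = 794 + X$ ($A{\left(X \right)} = \left(794 + 0\right) + X = 794 + X$)
$b = \frac{1094066412934}{279651}$ ($b = \left(-449024\right) \frac{1}{279651} + 3912258 = - \frac{449024}{279651} + 3912258 = \frac{1094066412934}{279651} \approx 3.9123 \cdot 10^{6}$)
$\frac{b}{A{\left(d{\left(-2,-10 \right)} \right)}} = \frac{1094066412934}{279651 \left(794 - 15\right)} = \frac{1094066412934}{279651 \cdot 779} = \frac{1094066412934}{279651} \cdot \frac{1}{779} = \frac{57582442786}{11465691}$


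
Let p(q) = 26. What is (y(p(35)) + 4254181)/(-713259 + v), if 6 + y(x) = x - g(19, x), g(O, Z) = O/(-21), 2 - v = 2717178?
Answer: -17867648/14407827 ≈ -1.2401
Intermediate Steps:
v = -2717176 (v = 2 - 1*2717178 = 2 - 2717178 = -2717176)
g(O, Z) = -O/21 (g(O, Z) = O*(-1/21) = -O/21)
y(x) = -107/21 + x (y(x) = -6 + (x - (-1)*19/21) = -6 + (x - 1*(-19/21)) = -6 + (x + 19/21) = -6 + (19/21 + x) = -107/21 + x)
(y(p(35)) + 4254181)/(-713259 + v) = ((-107/21 + 26) + 4254181)/(-713259 - 2717176) = (439/21 + 4254181)/(-3430435) = (89338240/21)*(-1/3430435) = -17867648/14407827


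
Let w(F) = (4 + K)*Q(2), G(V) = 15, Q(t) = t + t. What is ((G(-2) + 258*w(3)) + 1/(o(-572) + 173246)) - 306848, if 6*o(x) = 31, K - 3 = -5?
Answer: -316809508877/1039507 ≈ -3.0477e+5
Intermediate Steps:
K = -2 (K = 3 - 5 = -2)
o(x) = 31/6 (o(x) = (⅙)*31 = 31/6)
Q(t) = 2*t
w(F) = 8 (w(F) = (4 - 2)*(2*2) = 2*4 = 8)
((G(-2) + 258*w(3)) + 1/(o(-572) + 173246)) - 306848 = ((15 + 258*8) + 1/(31/6 + 173246)) - 306848 = ((15 + 2064) + 1/(1039507/6)) - 306848 = (2079 + 6/1039507) - 306848 = 2161135059/1039507 - 306848 = -316809508877/1039507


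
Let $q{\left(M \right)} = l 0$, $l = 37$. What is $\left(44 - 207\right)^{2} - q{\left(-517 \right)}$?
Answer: $26569$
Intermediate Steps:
$q{\left(M \right)} = 0$ ($q{\left(M \right)} = 37 \cdot 0 = 0$)
$\left(44 - 207\right)^{2} - q{\left(-517 \right)} = \left(44 - 207\right)^{2} - 0 = \left(-163\right)^{2} + 0 = 26569 + 0 = 26569$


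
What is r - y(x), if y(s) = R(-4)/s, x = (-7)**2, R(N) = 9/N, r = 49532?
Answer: 9708281/196 ≈ 49532.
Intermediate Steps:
x = 49
y(s) = -9/(4*s) (y(s) = (9/(-4))/s = (9*(-1/4))/s = -9/(4*s))
r - y(x) = 49532 - (-9)/(4*49) = 49532 - 1*(-9/196) = 49532 + 9/196 = 9708281/196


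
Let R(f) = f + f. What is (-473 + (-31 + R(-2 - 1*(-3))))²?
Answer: 252004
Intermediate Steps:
R(f) = 2*f
(-473 + (-31 + R(-2 - 1*(-3))))² = (-473 + (-31 + 2*(-2 - 1*(-3))))² = (-473 + (-31 + 2*(-2 + 3)))² = (-473 + (-31 + 2*1))² = (-473 + (-31 + 2))² = (-473 - 29)² = (-502)² = 252004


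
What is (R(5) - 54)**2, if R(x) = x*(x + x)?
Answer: 16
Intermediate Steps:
R(x) = 2*x**2 (R(x) = x*(2*x) = 2*x**2)
(R(5) - 54)**2 = (2*5**2 - 54)**2 = (2*25 - 54)**2 = (50 - 54)**2 = (-4)**2 = 16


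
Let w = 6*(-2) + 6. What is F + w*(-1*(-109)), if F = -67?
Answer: -721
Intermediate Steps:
w = -6 (w = -12 + 6 = -6)
F + w*(-1*(-109)) = -67 - (-6)*(-109) = -67 - 6*109 = -67 - 654 = -721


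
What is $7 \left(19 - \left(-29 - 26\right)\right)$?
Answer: $518$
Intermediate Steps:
$7 \left(19 - \left(-29 - 26\right)\right) = 7 \left(19 - -55\right) = 7 \left(19 + 55\right) = 7 \cdot 74 = 518$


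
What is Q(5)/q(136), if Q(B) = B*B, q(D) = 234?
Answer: 25/234 ≈ 0.10684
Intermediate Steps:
Q(B) = B²
Q(5)/q(136) = 5²/234 = 25*(1/234) = 25/234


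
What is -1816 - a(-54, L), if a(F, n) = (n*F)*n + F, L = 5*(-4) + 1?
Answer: 17732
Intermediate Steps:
L = -19 (L = -20 + 1 = -19)
a(F, n) = F + F*n**2 (a(F, n) = (F*n)*n + F = F*n**2 + F = F + F*n**2)
-1816 - a(-54, L) = -1816 - (-54)*(1 + (-19)**2) = -1816 - (-54)*(1 + 361) = -1816 - (-54)*362 = -1816 - 1*(-19548) = -1816 + 19548 = 17732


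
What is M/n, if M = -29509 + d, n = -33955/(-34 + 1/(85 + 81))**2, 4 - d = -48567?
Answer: -303499912419/467831990 ≈ -648.74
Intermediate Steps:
d = 48571 (d = 4 - 1*(-48567) = 4 + 48567 = 48571)
n = -935663980/31843449 (n = -33955/(-34 + 1/166)**2 = -33955/((-5643/166)**2) = -33955/31843449/27556 = -33955*27556/31843449 = -935663980/31843449 ≈ -29.383)
M = 19062 (M = -29509 + 48571 = 19062)
M/n = 19062/(-935663980/31843449) = 19062*(-31843449/935663980) = -303499912419/467831990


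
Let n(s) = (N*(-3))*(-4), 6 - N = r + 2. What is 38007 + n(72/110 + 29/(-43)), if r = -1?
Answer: 38067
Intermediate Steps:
N = 5 (N = 6 - (-1 + 2) = 6 - 1*1 = 6 - 1 = 5)
n(s) = 60 (n(s) = (5*(-3))*(-4) = -15*(-4) = 60)
38007 + n(72/110 + 29/(-43)) = 38007 + 60 = 38067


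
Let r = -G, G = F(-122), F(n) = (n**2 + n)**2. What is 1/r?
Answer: -1/217916644 ≈ -4.5889e-9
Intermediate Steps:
F(n) = (n + n**2)**2
G = 217916644 (G = (-122)**2*(1 - 122)**2 = 14884*(-121)**2 = 14884*14641 = 217916644)
r = -217916644 (r = -1*217916644 = -217916644)
1/r = 1/(-217916644) = -1/217916644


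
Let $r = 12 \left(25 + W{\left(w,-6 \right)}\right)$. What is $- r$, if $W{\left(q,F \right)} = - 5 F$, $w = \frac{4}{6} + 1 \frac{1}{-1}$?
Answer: $-660$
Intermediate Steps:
$w = - \frac{1}{3}$ ($w = 4 \cdot \frac{1}{6} + 1 \left(-1\right) = \frac{2}{3} - 1 = - \frac{1}{3} \approx -0.33333$)
$r = 660$ ($r = 12 \left(25 - -30\right) = 12 \left(25 + 30\right) = 12 \cdot 55 = 660$)
$- r = \left(-1\right) 660 = -660$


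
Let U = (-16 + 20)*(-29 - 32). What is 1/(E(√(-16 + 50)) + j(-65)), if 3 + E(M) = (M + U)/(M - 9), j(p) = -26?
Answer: -1/33 + 5*√34/561 ≈ 0.021666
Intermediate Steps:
U = -244 (U = 4*(-61) = -244)
E(M) = -3 + (-244 + M)/(-9 + M) (E(M) = -3 + (M - 244)/(M - 9) = -3 + (-244 + M)/(-9 + M))
1/(E(√(-16 + 50)) + j(-65)) = 1/((-217 - 2*√(-16 + 50))/(-9 + √(-16 + 50)) - 26) = 1/((-217 - 2*√34)/(-9 + √34) - 26) = 1/(-26 + (-217 - 2*√34)/(-9 + √34))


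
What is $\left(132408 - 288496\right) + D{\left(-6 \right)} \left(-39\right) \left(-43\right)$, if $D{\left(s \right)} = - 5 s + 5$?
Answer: $-97393$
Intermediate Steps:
$D{\left(s \right)} = 5 - 5 s$
$\left(132408 - 288496\right) + D{\left(-6 \right)} \left(-39\right) \left(-43\right) = \left(132408 - 288496\right) + \left(5 - -30\right) \left(-39\right) \left(-43\right) = -156088 + \left(5 + 30\right) \left(-39\right) \left(-43\right) = -156088 + 35 \left(-39\right) \left(-43\right) = -156088 - -58695 = -156088 + 58695 = -97393$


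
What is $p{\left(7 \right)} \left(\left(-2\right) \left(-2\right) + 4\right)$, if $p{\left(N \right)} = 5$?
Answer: $40$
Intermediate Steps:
$p{\left(7 \right)} \left(\left(-2\right) \left(-2\right) + 4\right) = 5 \left(\left(-2\right) \left(-2\right) + 4\right) = 5 \left(4 + 4\right) = 5 \cdot 8 = 40$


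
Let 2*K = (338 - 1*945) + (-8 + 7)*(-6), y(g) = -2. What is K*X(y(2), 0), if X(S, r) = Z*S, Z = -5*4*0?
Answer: 0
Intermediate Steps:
Z = 0 (Z = -20*0 = 0)
X(S, r) = 0 (X(S, r) = 0*S = 0)
K = -601/2 (K = ((338 - 1*945) + (-8 + 7)*(-6))/2 = ((338 - 945) - 1*(-6))/2 = (-607 + 6)/2 = (½)*(-601) = -601/2 ≈ -300.50)
K*X(y(2), 0) = -601/2*0 = 0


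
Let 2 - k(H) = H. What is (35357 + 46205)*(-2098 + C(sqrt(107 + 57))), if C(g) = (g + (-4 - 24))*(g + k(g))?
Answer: -175684548 + 326248*sqrt(41) ≈ -1.7360e+8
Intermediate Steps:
k(H) = 2 - H
C(g) = -56 + 2*g (C(g) = (g + (-4 - 24))*(g + (2 - g)) = (g - 28)*2 = (-28 + g)*2 = -56 + 2*g)
(35357 + 46205)*(-2098 + C(sqrt(107 + 57))) = (35357 + 46205)*(-2098 + (-56 + 2*sqrt(107 + 57))) = 81562*(-2098 + (-56 + 2*sqrt(164))) = 81562*(-2098 + (-56 + 2*(2*sqrt(41)))) = 81562*(-2098 + (-56 + 4*sqrt(41))) = 81562*(-2154 + 4*sqrt(41)) = -175684548 + 326248*sqrt(41)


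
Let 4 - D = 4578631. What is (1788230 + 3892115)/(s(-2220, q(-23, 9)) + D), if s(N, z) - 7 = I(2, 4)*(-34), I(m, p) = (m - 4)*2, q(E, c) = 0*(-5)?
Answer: -5680345/4578484 ≈ -1.2407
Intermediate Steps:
q(E, c) = 0
D = -4578627 (D = 4 - 1*4578631 = 4 - 4578631 = -4578627)
I(m, p) = -8 + 2*m (I(m, p) = (-4 + m)*2 = -8 + 2*m)
s(N, z) = 143 (s(N, z) = 7 + (-8 + 2*2)*(-34) = 7 + (-8 + 4)*(-34) = 7 - 4*(-34) = 7 + 136 = 143)
(1788230 + 3892115)/(s(-2220, q(-23, 9)) + D) = (1788230 + 3892115)/(143 - 4578627) = 5680345/(-4578484) = 5680345*(-1/4578484) = -5680345/4578484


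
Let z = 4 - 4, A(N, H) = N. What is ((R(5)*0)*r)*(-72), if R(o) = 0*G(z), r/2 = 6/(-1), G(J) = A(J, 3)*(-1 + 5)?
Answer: 0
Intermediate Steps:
z = 0
G(J) = 4*J (G(J) = J*(-1 + 5) = J*4 = 4*J)
r = -12 (r = 2*(6/(-1)) = 2*(6*(-1)) = 2*(-6) = -12)
R(o) = 0 (R(o) = 0*(4*0) = 0*0 = 0)
((R(5)*0)*r)*(-72) = ((0*0)*(-12))*(-72) = (0*(-12))*(-72) = 0*(-72) = 0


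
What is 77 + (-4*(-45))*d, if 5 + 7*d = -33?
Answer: -6301/7 ≈ -900.14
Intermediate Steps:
d = -38/7 (d = -5/7 + (1/7)*(-33) = -5/7 - 33/7 = -38/7 ≈ -5.4286)
77 + (-4*(-45))*d = 77 - 4*(-45)*(-38/7) = 77 + 180*(-38/7) = 77 - 6840/7 = -6301/7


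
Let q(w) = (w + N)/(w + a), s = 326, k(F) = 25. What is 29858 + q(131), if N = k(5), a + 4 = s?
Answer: 4508610/151 ≈ 29858.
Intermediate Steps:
a = 322 (a = -4 + 326 = 322)
N = 25
q(w) = (25 + w)/(322 + w) (q(w) = (w + 25)/(w + 322) = (25 + w)/(322 + w))
29858 + q(131) = 29858 + (25 + 131)/(322 + 131) = 29858 + 156/453 = 29858 + (1/453)*156 = 29858 + 52/151 = 4508610/151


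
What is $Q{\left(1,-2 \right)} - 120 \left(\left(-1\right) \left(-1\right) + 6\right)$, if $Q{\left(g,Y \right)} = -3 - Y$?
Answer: $-841$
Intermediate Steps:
$Q{\left(1,-2 \right)} - 120 \left(\left(-1\right) \left(-1\right) + 6\right) = \left(-3 - -2\right) - 120 \left(\left(-1\right) \left(-1\right) + 6\right) = \left(-3 + 2\right) - 120 \left(1 + 6\right) = -1 - 840 = -841$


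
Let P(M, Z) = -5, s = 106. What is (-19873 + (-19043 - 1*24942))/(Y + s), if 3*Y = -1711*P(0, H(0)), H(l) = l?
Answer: -191574/8873 ≈ -21.591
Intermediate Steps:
Y = 8555/3 (Y = (-1711*(-5))/3 = (⅓)*8555 = 8555/3 ≈ 2851.7)
(-19873 + (-19043 - 1*24942))/(Y + s) = (-19873 + (-19043 - 1*24942))/(8555/3 + 106) = (-19873 + (-19043 - 24942))/(8873/3) = (-19873 - 43985)*(3/8873) = -63858*3/8873 = -191574/8873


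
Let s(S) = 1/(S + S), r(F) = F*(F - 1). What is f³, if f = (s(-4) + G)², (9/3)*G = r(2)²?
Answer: 594823321/191102976 ≈ 3.1126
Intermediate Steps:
r(F) = F*(-1 + F)
G = 4/3 (G = (2*(-1 + 2))²/3 = (2*1)²/3 = (⅓)*2² = (⅓)*4 = 4/3 ≈ 1.3333)
s(S) = 1/(2*S)
f = 841/576 (f = ((½)/(-4) + 4/3)² = ((½)*(-¼) + 4/3)² = (-⅛ + 4/3)² = (29/24)² = 841/576 ≈ 1.4601)
f³ = (841/576)³ = 594823321/191102976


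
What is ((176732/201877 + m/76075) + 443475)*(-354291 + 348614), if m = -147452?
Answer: -38664802764033849417/15357792775 ≈ -2.5176e+9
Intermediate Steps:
((176732/201877 + m/76075) + 443475)*(-354291 + 348614) = ((176732/201877 - 147452/76075) + 443475)*(-354291 + 348614) = ((176732*(1/201877) - 147452*1/76075) + 443475)*(-5677) = ((176732/201877 - 147452/76075) + 443475)*(-5677) = (-16322280504/15357792775 + 443475)*(-5677) = (6810780828612621/15357792775)*(-5677) = -38664802764033849417/15357792775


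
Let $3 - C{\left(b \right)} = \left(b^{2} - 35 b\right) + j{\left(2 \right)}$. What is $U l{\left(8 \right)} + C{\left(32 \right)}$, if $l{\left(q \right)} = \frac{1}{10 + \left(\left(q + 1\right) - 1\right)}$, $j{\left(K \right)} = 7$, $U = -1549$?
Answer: $\frac{107}{18} \approx 5.9444$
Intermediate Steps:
$C{\left(b \right)} = -4 - b^{2} + 35 b$ ($C{\left(b \right)} = 3 - \left(\left(b^{2} - 35 b\right) + 7\right) = 3 - \left(7 + b^{2} - 35 b\right) = -4 - b^{2} + 35 b$)
$l{\left(q \right)} = \frac{1}{10 + q}$ ($l{\left(q \right)} = \frac{1}{10 + \left(\left(1 + q\right) - 1\right)} = \frac{1}{10 + q}$)
$U l{\left(8 \right)} + C{\left(32 \right)} = - \frac{1549}{10 + 8} - -92 = - \frac{1549}{18} - -92 = \left(-1549\right) \frac{1}{18} - -92 = - \frac{1549}{18} + 92 = \frac{107}{18}$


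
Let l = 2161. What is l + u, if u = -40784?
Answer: -38623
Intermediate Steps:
l + u = 2161 - 40784 = -38623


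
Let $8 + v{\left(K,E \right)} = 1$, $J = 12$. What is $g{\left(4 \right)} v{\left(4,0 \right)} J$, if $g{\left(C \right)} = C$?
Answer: $-336$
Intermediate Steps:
$v{\left(K,E \right)} = -7$ ($v{\left(K,E \right)} = -8 + 1 = -7$)
$g{\left(4 \right)} v{\left(4,0 \right)} J = 4 \left(-7\right) 12 = \left(-28\right) 12 = -336$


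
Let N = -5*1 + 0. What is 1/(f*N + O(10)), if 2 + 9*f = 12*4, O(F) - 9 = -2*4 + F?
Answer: -9/131 ≈ -0.068702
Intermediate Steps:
O(F) = 1 + F (O(F) = 9 + (-2*4 + F) = 9 + (-8 + F) = 1 + F)
f = 46/9 (f = -2/9 + (12*4)/9 = -2/9 + (⅑)*48 = -2/9 + 16/3 = 46/9 ≈ 5.1111)
N = -5 (N = -5 + 0 = -5)
1/(f*N + O(10)) = 1/((46/9)*(-5) + (1 + 10)) = 1/(-230/9 + 11) = 1/(-131/9) = -9/131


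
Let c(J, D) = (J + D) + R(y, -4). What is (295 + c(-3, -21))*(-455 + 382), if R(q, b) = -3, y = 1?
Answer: -19564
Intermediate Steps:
c(J, D) = -3 + D + J (c(J, D) = (J + D) - 3 = (D + J) - 3 = -3 + D + J)
(295 + c(-3, -21))*(-455 + 382) = (295 + (-3 - 21 - 3))*(-455 + 382) = (295 - 27)*(-73) = 268*(-73) = -19564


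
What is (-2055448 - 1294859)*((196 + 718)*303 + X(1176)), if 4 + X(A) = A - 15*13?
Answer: -931113971133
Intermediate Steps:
X(A) = -199 + A (X(A) = -4 + (A - 15*13) = -4 + (A - 195) = -4 + (-195 + A) = -199 + A)
(-2055448 - 1294859)*((196 + 718)*303 + X(1176)) = (-2055448 - 1294859)*((196 + 718)*303 + (-199 + 1176)) = -3350307*(914*303 + 977) = -3350307*(276942 + 977) = -3350307*277919 = -931113971133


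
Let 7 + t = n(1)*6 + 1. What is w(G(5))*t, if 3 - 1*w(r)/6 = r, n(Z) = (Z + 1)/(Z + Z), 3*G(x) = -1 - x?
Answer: 0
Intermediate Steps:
G(x) = -⅓ - x/3 (G(x) = (-1 - x)/3 = -⅓ - x/3)
n(Z) = (1 + Z)/(2*Z) (n(Z) = (1 + Z)/((2*Z)) = (1 + Z)*(1/(2*Z)) = (1 + Z)/(2*Z))
t = 0 (t = -7 + (((½)*(1 + 1)/1)*6 + 1) = -7 + (((½)*1*2)*6 + 1) = -7 + (1*6 + 1) = -7 + (6 + 1) = -7 + 7 = 0)
w(r) = 18 - 6*r
w(G(5))*t = (18 - 6*(-⅓ - ⅓*5))*0 = (18 - 6*(-⅓ - 5/3))*0 = (18 - 6*(-2))*0 = (18 + 12)*0 = 30*0 = 0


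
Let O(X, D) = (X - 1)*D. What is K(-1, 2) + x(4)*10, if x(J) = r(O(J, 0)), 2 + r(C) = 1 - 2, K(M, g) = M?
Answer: -31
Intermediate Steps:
O(X, D) = D*(-1 + X) (O(X, D) = (-1 + X)*D = D*(-1 + X))
r(C) = -3 (r(C) = -2 + (1 - 2) = -2 - 1 = -3)
x(J) = -3
K(-1, 2) + x(4)*10 = -1 - 3*10 = -1 - 30 = -31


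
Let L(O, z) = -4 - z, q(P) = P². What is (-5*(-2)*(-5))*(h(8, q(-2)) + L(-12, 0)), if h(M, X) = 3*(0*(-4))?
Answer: 200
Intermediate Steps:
h(M, X) = 0 (h(M, X) = 3*0 = 0)
(-5*(-2)*(-5))*(h(8, q(-2)) + L(-12, 0)) = (-5*(-2)*(-5))*(0 + (-4 - 1*0)) = (10*(-5))*(0 + (-4 + 0)) = -50*(0 - 4) = -50*(-4) = 200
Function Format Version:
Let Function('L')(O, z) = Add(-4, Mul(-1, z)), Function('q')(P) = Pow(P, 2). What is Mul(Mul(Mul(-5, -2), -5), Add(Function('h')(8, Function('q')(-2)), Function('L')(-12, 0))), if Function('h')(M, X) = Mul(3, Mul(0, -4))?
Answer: 200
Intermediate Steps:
Function('h')(M, X) = 0 (Function('h')(M, X) = Mul(3, 0) = 0)
Mul(Mul(Mul(-5, -2), -5), Add(Function('h')(8, Function('q')(-2)), Function('L')(-12, 0))) = Mul(Mul(Mul(-5, -2), -5), Add(0, Add(-4, Mul(-1, 0)))) = Mul(Mul(10, -5), Add(0, Add(-4, 0))) = Mul(-50, Add(0, -4)) = Mul(-50, -4) = 200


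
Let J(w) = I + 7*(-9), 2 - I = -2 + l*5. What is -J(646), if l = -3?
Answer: 44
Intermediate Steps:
I = 19 (I = 2 - (-2 - 3*5) = 2 - (-2 - 15) = 2 - 1*(-17) = 2 + 17 = 19)
J(w) = -44 (J(w) = 19 + 7*(-9) = 19 - 63 = -44)
-J(646) = -1*(-44) = 44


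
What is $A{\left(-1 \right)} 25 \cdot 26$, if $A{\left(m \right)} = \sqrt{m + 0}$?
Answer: $650 i \approx 650.0 i$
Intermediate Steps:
$A{\left(m \right)} = \sqrt{m}$
$A{\left(-1 \right)} 25 \cdot 26 = \sqrt{-1} \cdot 25 \cdot 26 = i 25 \cdot 26 = 25 i 26 = 650 i$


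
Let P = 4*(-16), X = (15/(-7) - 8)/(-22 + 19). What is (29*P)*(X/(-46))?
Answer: 65888/483 ≈ 136.41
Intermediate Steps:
X = 71/21 (X = (15*(-⅐) - 8)/(-3) = (-15/7 - 8)*(-⅓) = -71/7*(-⅓) = 71/21 ≈ 3.3810)
P = -64
(29*P)*(X/(-46)) = (29*(-64))*((71/21)/(-46)) = -131776*(-1)/(21*46) = -1856*(-71/966) = 65888/483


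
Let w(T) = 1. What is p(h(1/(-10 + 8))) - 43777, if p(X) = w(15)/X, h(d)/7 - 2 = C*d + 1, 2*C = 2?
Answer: -1532193/35 ≈ -43777.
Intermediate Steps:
C = 1 (C = (1/2)*2 = 1)
h(d) = 21 + 7*d (h(d) = 14 + 7*(1*d + 1) = 14 + 7*(d + 1) = 14 + 7*(1 + d) = 14 + (7 + 7*d) = 21 + 7*d)
p(X) = 1/X
p(h(1/(-10 + 8))) - 43777 = 1/(21 + 7/(-10 + 8)) - 43777 = 1/(21 + 7/(-2)) - 43777 = 1/(21 + 7*(-1/2)) - 43777 = 1/(21 - 7/2) - 43777 = 1/(35/2) - 43777 = 2/35 - 43777 = -1532193/35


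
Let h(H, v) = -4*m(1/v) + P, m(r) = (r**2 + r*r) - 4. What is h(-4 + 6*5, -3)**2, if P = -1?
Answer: 16129/81 ≈ 199.12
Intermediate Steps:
m(r) = -4 + 2*r**2 (m(r) = (r**2 + r**2) - 4 = 2*r**2 - 4 = -4 + 2*r**2)
h(H, v) = 15 - 8/v**2 (h(H, v) = -4*(-4 + 2*(1/v)**2) - 1 = -4*(-4 + 2/v**2) - 1 = (16 - 8/v**2) - 1 = 15 - 8/v**2)
h(-4 + 6*5, -3)**2 = (15 - 8/(-3)**2)**2 = (15 - 8*1/9)**2 = (15 - 8/9)**2 = (127/9)**2 = 16129/81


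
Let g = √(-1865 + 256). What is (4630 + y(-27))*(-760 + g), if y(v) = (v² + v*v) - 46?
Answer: -4591920 + 6042*I*√1609 ≈ -4.5919e+6 + 2.4236e+5*I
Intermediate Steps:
y(v) = -46 + 2*v² (y(v) = (v² + v²) - 46 = 2*v² - 46 = -46 + 2*v²)
g = I*√1609 (g = √(-1609) = I*√1609 ≈ 40.112*I)
(4630 + y(-27))*(-760 + g) = (4630 + (-46 + 2*(-27)²))*(-760 + I*√1609) = (4630 + (-46 + 2*729))*(-760 + I*√1609) = (4630 + (-46 + 1458))*(-760 + I*√1609) = (4630 + 1412)*(-760 + I*√1609) = 6042*(-760 + I*√1609) = -4591920 + 6042*I*√1609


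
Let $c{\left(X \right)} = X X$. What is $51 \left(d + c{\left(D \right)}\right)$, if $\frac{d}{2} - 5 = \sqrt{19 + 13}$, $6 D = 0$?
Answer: $510 + 408 \sqrt{2} \approx 1087.0$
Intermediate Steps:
$D = 0$ ($D = \frac{1}{6} \cdot 0 = 0$)
$c{\left(X \right)} = X^{2}$
$d = 10 + 8 \sqrt{2}$ ($d = 10 + 2 \sqrt{19 + 13} = 10 + 2 \sqrt{32} = 10 + 2 \cdot 4 \sqrt{2} = 10 + 8 \sqrt{2} \approx 21.314$)
$51 \left(d + c{\left(D \right)}\right) = 51 \left(\left(10 + 8 \sqrt{2}\right) + 0^{2}\right) = 51 \left(\left(10 + 8 \sqrt{2}\right) + 0\right) = 51 \left(10 + 8 \sqrt{2}\right) = 510 + 408 \sqrt{2}$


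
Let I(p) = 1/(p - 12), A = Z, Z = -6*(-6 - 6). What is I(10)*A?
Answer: -36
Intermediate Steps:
Z = 72 (Z = -6*(-12) = 72)
A = 72
I(p) = 1/(-12 + p)
I(10)*A = 72/(-12 + 10) = 72/(-2) = -½*72 = -36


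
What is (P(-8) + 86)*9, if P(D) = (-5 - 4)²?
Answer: 1503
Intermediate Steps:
P(D) = 81 (P(D) = (-9)² = 81)
(P(-8) + 86)*9 = (81 + 86)*9 = 167*9 = 1503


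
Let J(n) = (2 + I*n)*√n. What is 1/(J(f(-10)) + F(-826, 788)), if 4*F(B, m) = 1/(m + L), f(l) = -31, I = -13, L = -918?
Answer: -520/1374923160001 - 109512000*I*√31/1374923160001 ≈ -3.782e-10 - 0.00044347*I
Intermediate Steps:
F(B, m) = 1/(4*(-918 + m)) (F(B, m) = 1/(4*(m - 918)) = 1/(4*(-918 + m)))
J(n) = √n*(2 - 13*n) (J(n) = (2 - 13*n)*√n = √n*(2 - 13*n))
1/(J(f(-10)) + F(-826, 788)) = 1/(√(-31)*(2 - 13*(-31)) + 1/(4*(-918 + 788))) = 1/((I*√31)*(2 + 403) + (¼)/(-130)) = 1/((I*√31)*405 + (¼)*(-1/130)) = 1/(405*I*√31 - 1/520) = 1/(-1/520 + 405*I*√31)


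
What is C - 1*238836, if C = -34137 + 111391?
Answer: -161582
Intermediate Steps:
C = 77254
C - 1*238836 = 77254 - 1*238836 = 77254 - 238836 = -161582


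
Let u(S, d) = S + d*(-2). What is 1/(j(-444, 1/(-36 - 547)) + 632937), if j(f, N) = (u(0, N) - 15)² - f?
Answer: 339889/215355674758 ≈ 1.5783e-6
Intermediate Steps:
u(S, d) = S - 2*d
j(f, N) = (-15 - 2*N)² - f (j(f, N) = ((0 - 2*N) - 15)² - f = (-2*N - 15)² - f = (-15 - 2*N)² - f)
1/(j(-444, 1/(-36 - 547)) + 632937) = 1/(((15 + 2/(-36 - 547))² - 1*(-444)) + 632937) = 1/(((15 + 2/(-583))² + 444) + 632937) = 1/(((15 + 2*(-1/583))² + 444) + 632937) = 1/(((15 - 2/583)² + 444) + 632937) = 1/(((8743/583)² + 444) + 632937) = 1/((76440049/339889 + 444) + 632937) = 1/(227350765/339889 + 632937) = 1/(215355674758/339889) = 339889/215355674758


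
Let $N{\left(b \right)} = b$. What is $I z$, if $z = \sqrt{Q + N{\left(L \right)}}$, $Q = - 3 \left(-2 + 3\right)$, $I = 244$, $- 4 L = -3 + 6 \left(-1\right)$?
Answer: $122 i \sqrt{3} \approx 211.31 i$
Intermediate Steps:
$L = \frac{9}{4}$ ($L = - \frac{-3 + 6 \left(-1\right)}{4} = - \frac{-3 - 6}{4} = \left(- \frac{1}{4}\right) \left(-9\right) = \frac{9}{4} \approx 2.25$)
$Q = -3$ ($Q = \left(-3\right) 1 = -3$)
$z = \frac{i \sqrt{3}}{2}$ ($z = \sqrt{-3 + \frac{9}{4}} = \sqrt{- \frac{3}{4}} = \frac{i \sqrt{3}}{2} \approx 0.86602 i$)
$I z = 244 \frac{i \sqrt{3}}{2} = 122 i \sqrt{3}$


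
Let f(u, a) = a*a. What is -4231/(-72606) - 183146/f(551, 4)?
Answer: -3324357695/290424 ≈ -11447.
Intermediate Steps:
f(u, a) = a²
-4231/(-72606) - 183146/f(551, 4) = -4231/(-72606) - 183146/(4²) = -4231*(-1/72606) - 183146/16 = 4231/72606 - 183146*1/16 = 4231/72606 - 91573/8 = -3324357695/290424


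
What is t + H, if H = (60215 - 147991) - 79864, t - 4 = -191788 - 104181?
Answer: -463605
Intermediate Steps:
t = -295965 (t = 4 + (-191788 - 104181) = 4 - 295969 = -295965)
H = -167640 (H = -87776 - 79864 = -167640)
t + H = -295965 - 167640 = -463605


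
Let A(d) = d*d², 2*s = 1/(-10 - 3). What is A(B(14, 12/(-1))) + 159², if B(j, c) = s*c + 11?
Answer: 58850306/2197 ≈ 26787.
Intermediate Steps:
s = -1/26 (s = 1/(2*(-10 - 3)) = (½)/(-13) = (½)*(-1/13) = -1/26 ≈ -0.038462)
B(j, c) = 11 - c/26 (B(j, c) = -c/26 + 11 = 11 - c/26)
A(d) = d³
A(B(14, 12/(-1))) + 159² = (11 - 6/(13*(-1)))³ + 159² = (11 - 6*(-1)/13)³ + 25281 = (11 - 1/26*(-12))³ + 25281 = (11 + 6/13)³ + 25281 = (149/13)³ + 25281 = 3307949/2197 + 25281 = 58850306/2197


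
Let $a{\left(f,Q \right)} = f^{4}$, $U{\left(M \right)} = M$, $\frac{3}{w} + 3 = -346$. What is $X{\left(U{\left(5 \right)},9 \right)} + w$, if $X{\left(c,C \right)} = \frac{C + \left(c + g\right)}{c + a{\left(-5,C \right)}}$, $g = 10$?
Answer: $\frac{1081}{36645} \approx 0.029499$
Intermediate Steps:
$w = - \frac{3}{349}$ ($w = \frac{3}{-3 - 346} = \frac{3}{-349} = 3 \left(- \frac{1}{349}\right) = - \frac{3}{349} \approx -0.008596$)
$X{\left(c,C \right)} = \frac{10 + C + c}{625 + c}$ ($X{\left(c,C \right)} = \frac{C + \left(c + 10\right)}{c + \left(-5\right)^{4}} = \frac{C + \left(10 + c\right)}{c + 625} = \frac{10 + C + c}{625 + c}$)
$X{\left(U{\left(5 \right)},9 \right)} + w = \frac{10 + 9 + 5}{625 + 5} - \frac{3}{349} = \frac{1}{630} \cdot 24 - \frac{3}{349} = \frac{4}{105} - \frac{3}{349} = \frac{1081}{36645}$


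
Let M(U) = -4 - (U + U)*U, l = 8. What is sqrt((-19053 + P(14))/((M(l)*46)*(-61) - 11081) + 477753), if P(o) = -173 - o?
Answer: sqrt(61680004977998273)/359311 ≈ 691.20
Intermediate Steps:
M(U) = -4 - 2*U**2 (M(U) = -4 - 2*U*U = -4 - 2*U**2)
sqrt((-19053 + P(14))/((M(l)*46)*(-61) - 11081) + 477753) = sqrt((-19053 + (-173 - 1*14))/(((-4 - 2*8**2)*46)*(-61) - 11081) + 477753) = sqrt((-19053 + (-173 - 14))/(((-4 - 2*64)*46)*(-61) - 11081) + 477753) = sqrt((-19053 - 187)/(((-4 - 128)*46)*(-61) - 11081) + 477753) = sqrt(-19240/(-132*46*(-61) - 11081) + 477753) = sqrt(-19240/(-6072*(-61) - 11081) + 477753) = sqrt(-19240/(370392 - 11081) + 477753) = sqrt(-19240/359311 + 477753) = sqrt(171661888943/359311) = sqrt(61680004977998273)/359311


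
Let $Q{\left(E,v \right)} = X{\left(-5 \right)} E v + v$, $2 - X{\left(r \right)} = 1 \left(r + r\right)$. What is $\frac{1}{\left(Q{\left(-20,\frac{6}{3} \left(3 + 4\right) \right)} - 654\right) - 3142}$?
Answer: $- \frac{1}{7142} \approx -0.00014002$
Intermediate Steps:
$X{\left(r \right)} = 2 - 2 r$ ($X{\left(r \right)} = 2 - 1 \left(r + r\right) = 2 - 1 \cdot 2 r = 2 - 2 r$)
$Q{\left(E,v \right)} = v + 12 E v$ ($Q{\left(E,v \right)} = \left(2 - -10\right) E v + v = \left(2 + 10\right) E v + v = 12 E v + v = v + 12 E v$)
$\frac{1}{\left(Q{\left(-20,\frac{6}{3} \left(3 + 4\right) \right)} - 654\right) - 3142} = \frac{1}{\left(\frac{6}{3} \left(3 + 4\right) \left(1 + 12 \left(-20\right)\right) - 654\right) - 3142} = \frac{1}{\left(6 \cdot \frac{1}{3} \cdot 7 \left(1 - 240\right) - 654\right) - 3142} = \frac{1}{\left(2 \cdot 7 \left(-239\right) - 654\right) - 3142} = \frac{1}{\left(14 \left(-239\right) - 654\right) - 3142} = \frac{1}{\left(-3346 - 654\right) - 3142} = \frac{1}{-4000 - 3142} = \frac{1}{-7142} = - \frac{1}{7142}$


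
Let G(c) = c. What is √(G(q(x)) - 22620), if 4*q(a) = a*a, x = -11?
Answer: I*√90359/2 ≈ 150.3*I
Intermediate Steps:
q(a) = a²/4 (q(a) = (a*a)/4 = a²/4)
√(G(q(x)) - 22620) = √((¼)*(-11)² - 22620) = √((¼)*121 - 22620) = √(121/4 - 22620) = √(-90359/4) = I*√90359/2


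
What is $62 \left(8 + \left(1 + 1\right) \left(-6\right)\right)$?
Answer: $-248$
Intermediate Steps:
$62 \left(8 + \left(1 + 1\right) \left(-6\right)\right) = 62 \left(8 + 2 \left(-6\right)\right) = 62 \left(8 - 12\right) = 62 \left(-4\right) = -248$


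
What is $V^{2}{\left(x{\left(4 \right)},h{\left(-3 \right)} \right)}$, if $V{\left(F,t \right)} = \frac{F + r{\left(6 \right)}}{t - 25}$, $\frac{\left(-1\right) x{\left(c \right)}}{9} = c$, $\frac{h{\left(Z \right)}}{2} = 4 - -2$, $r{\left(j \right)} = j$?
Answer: $\frac{900}{169} \approx 5.3254$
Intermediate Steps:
$h{\left(Z \right)} = 12$ ($h{\left(Z \right)} = 2 \left(4 - -2\right) = 2 \left(4 + 2\right) = 2 \cdot 6 = 12$)
$x{\left(c \right)} = - 9 c$
$V{\left(F,t \right)} = \frac{6 + F}{-25 + t}$ ($V{\left(F,t \right)} = \frac{F + 6}{t - 25} = \frac{6 + F}{-25 + t}$)
$V^{2}{\left(x{\left(4 \right)},h{\left(-3 \right)} \right)} = \left(\frac{6 - 36}{-25 + 12}\right)^{2} = \left(\frac{6 - 36}{-13}\right)^{2} = \left(\left(- \frac{1}{13}\right) \left(-30\right)\right)^{2} = \left(\frac{30}{13}\right)^{2} = \frac{900}{169}$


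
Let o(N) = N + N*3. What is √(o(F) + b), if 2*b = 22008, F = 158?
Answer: 2*√2909 ≈ 107.87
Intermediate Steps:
b = 11004 (b = (½)*22008 = 11004)
o(N) = 4*N (o(N) = N + 3*N = 4*N)
√(o(F) + b) = √(4*158 + 11004) = √(632 + 11004) = √11636 = 2*√2909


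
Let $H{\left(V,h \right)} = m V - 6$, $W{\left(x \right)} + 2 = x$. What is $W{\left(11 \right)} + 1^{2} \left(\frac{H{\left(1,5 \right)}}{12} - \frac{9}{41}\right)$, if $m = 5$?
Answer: $\frac{4279}{492} \approx 8.6972$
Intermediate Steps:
$W{\left(x \right)} = -2 + x$
$H{\left(V,h \right)} = -6 + 5 V$ ($H{\left(V,h \right)} = 5 V - 6 = -6 + 5 V$)
$W{\left(11 \right)} + 1^{2} \left(\frac{H{\left(1,5 \right)}}{12} - \frac{9}{41}\right) = \left(-2 + 11\right) + 1^{2} \left(\frac{-6 + 5 \cdot 1}{12} - \frac{9}{41}\right) = 9 + 1 \left(\left(-6 + 5\right) \frac{1}{12} - \frac{9}{41}\right) = 9 + 1 \left(\left(-1\right) \frac{1}{12} - \frac{9}{41}\right) = 9 + 1 \left(- \frac{1}{12} - \frac{9}{41}\right) = 9 + 1 \left(- \frac{149}{492}\right) = 9 - \frac{149}{492} = \frac{4279}{492}$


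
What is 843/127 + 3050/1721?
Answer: 1838153/218567 ≈ 8.4100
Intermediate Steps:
843/127 + 3050/1721 = 1838153/218567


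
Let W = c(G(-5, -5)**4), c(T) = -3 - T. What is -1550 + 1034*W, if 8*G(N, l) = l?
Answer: -9850421/2048 ≈ -4809.8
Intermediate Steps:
G(N, l) = l/8
W = -12913/4096 (W = -3 - ((1/8)*(-5))**4 = -3 - (-5/8)**4 = -3 - 1*625/4096 = -3 - 625/4096 = -12913/4096 ≈ -3.1526)
-1550 + 1034*W = -1550 + 1034*(-12913/4096) = -1550 - 6676021/2048 = -9850421/2048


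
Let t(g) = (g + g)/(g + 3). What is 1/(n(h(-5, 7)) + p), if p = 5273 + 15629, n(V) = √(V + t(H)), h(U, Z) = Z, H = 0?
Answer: 2986/62413371 - √7/436893597 ≈ 4.7836e-5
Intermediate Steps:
t(g) = 2*g/(3 + g) (t(g) = (2*g)/(3 + g) = 2*g/(3 + g))
n(V) = √V (n(V) = √(V + 2*0/(3 + 0)) = √(V + 2*0/3) = √(V + 2*0*(⅓)) = √(V + 0) = √V)
p = 20902
1/(n(h(-5, 7)) + p) = 1/(√7 + 20902) = 1/(20902 + √7)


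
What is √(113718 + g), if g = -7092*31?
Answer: 133*I*√6 ≈ 325.78*I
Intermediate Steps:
g = -219852
√(113718 + g) = √(113718 - 219852) = √(-106134) = 133*I*√6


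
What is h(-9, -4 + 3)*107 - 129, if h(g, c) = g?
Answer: -1092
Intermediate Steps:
h(-9, -4 + 3)*107 - 129 = -9*107 - 129 = -963 - 129 = -1092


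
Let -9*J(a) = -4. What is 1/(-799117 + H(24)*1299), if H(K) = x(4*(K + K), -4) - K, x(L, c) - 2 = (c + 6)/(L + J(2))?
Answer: -2/1655363 ≈ -1.2082e-6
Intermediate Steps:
J(a) = 4/9 (J(a) = -⅑*(-4) = 4/9)
x(L, c) = 2 + (6 + c)/(4/9 + L) (x(L, c) = 2 + (c + 6)/(L + 4/9) = 2 + (6 + c)/(4/9 + L))
H(K) = -K + (26 + 144*K)/(4 + 72*K) (H(K) = (62 + 9*(-4) + 18*(4*(K + K)))/(4 + 9*(4*(K + K))) - K = (62 - 36 + 18*(4*(2*K)))/(4 + 9*(4*(2*K))) - K = (62 - 36 + 18*(8*K))/(4 + 9*(8*K)) - K = (62 - 36 + 144*K)/(4 + 72*K) - K = (26 + 144*K)/(4 + 72*K) - K = -K + (26 + 144*K)/(4 + 72*K))
1/(-799117 + H(24)*1299) = 1/(-799117 + ((13 - 36*24² + 70*24)/(2*(1 + 18*24)))*1299) = 1/(-799117 + ((13 - 36*576 + 1680)/(2*(1 + 432)))*1299) = 1/(-799117 + ((½)*(13 - 20736 + 1680)/433)*1299) = 1/(-799117 + ((½)*(1/433)*(-19043))*1299) = 1/(-799117 - 19043/866*1299) = 1/(-799117 - 57129/2) = 1/(-1655363/2) = -2/1655363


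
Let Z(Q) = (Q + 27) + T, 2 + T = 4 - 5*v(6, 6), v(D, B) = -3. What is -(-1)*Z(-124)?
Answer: -80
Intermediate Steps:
T = 17 (T = -2 + (4 - 5*(-3)) = -2 + (4 + 15) = -2 + 19 = 17)
Z(Q) = 44 + Q (Z(Q) = (Q + 27) + 17 = (27 + Q) + 17 = 44 + Q)
-(-1)*Z(-124) = -(-1)*(44 - 124) = -(-1)*(-80) = -1*80 = -80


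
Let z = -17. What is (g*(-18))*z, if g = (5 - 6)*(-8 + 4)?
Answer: 1224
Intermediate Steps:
g = 4 (g = -1*(-4) = 4)
(g*(-18))*z = (4*(-18))*(-17) = -72*(-17) = 1224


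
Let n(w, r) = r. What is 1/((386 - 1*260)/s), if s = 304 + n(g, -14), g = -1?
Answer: 145/63 ≈ 2.3016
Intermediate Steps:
s = 290 (s = 304 - 14 = 290)
1/((386 - 1*260)/s) = 1/((386 - 1*260)/290) = 1/((386 - 260)*(1/290)) = 1/(126*(1/290)) = 1/(63/145) = 145/63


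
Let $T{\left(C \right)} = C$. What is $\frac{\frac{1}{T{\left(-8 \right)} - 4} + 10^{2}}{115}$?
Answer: $\frac{1199}{1380} \approx 0.86884$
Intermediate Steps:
$\frac{\frac{1}{T{\left(-8 \right)} - 4} + 10^{2}}{115} = \frac{\frac{1}{-8 - 4} + 10^{2}}{115} = \left(\frac{1}{-12} + 100\right) \frac{1}{115} = \left(- \frac{1}{12} + 100\right) \frac{1}{115} = \frac{1199}{12} \cdot \frac{1}{115} = \frac{1199}{1380}$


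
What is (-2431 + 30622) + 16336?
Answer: 44527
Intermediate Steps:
(-2431 + 30622) + 16336 = 28191 + 16336 = 44527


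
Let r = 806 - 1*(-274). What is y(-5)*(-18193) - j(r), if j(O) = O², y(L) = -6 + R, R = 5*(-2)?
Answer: -875312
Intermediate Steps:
R = -10
y(L) = -16 (y(L) = -6 - 10 = -16)
r = 1080 (r = 806 + 274 = 1080)
y(-5)*(-18193) - j(r) = -16*(-18193) - 1*1080² = 291088 - 1*1166400 = 291088 - 1166400 = -875312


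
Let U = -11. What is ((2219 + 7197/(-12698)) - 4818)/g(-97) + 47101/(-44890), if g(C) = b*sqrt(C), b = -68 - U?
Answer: -703/670 - 33009299*I*sqrt(97)/70207242 ≈ -1.0493 - 4.6306*I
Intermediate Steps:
b = -57 (b = -68 - 1*(-11) = -68 + 11 = -57)
g(C) = -57*sqrt(C)
((2219 + 7197/(-12698)) - 4818)/g(-97) + 47101/(-44890) = ((2219 + 7197/(-12698)) - 4818)/((-57*I*sqrt(97))) + 47101/(-44890) = ((2219 + 7197*(-1/12698)) - 4818)/((-57*I*sqrt(97))) + 47101*(-1/44890) = ((2219 - 7197/12698) - 4818)/((-57*I*sqrt(97))) - 703/670 = (28169665/12698 - 4818)*(I*sqrt(97)/5529) - 703/670 = -33009299*I*sqrt(97)/70207242 - 703/670 = -703/670 - 33009299*I*sqrt(97)/70207242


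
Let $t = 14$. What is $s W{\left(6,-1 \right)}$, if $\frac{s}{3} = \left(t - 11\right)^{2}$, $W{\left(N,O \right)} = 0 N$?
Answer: $0$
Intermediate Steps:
$W{\left(N,O \right)} = 0$
$s = 27$ ($s = 3 \left(14 - 11\right)^{2} = 3 \cdot 3^{2} = 3 \cdot 9 = 27$)
$s W{\left(6,-1 \right)} = 27 \cdot 0 = 0$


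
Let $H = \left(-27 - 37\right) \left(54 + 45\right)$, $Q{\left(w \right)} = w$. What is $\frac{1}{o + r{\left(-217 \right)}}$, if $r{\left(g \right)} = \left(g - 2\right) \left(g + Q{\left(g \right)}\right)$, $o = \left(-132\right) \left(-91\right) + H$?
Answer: $\frac{1}{100722} \approx 9.9283 \cdot 10^{-6}$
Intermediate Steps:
$H = -6336$ ($H = \left(-64\right) 99 = -6336$)
$o = 5676$ ($o = \left(-132\right) \left(-91\right) - 6336 = 12012 - 6336 = 5676$)
$r{\left(g \right)} = 2 g \left(-2 + g\right)$ ($r{\left(g \right)} = \left(g - 2\right) \left(g + g\right) = \left(-2 + g\right) 2 g = 2 g \left(-2 + g\right)$)
$\frac{1}{o + r{\left(-217 \right)}} = \frac{1}{5676 + 2 \left(-217\right) \left(-2 - 217\right)} = \frac{1}{5676 + 2 \left(-217\right) \left(-219\right)} = \frac{1}{5676 + 95046} = \frac{1}{100722}$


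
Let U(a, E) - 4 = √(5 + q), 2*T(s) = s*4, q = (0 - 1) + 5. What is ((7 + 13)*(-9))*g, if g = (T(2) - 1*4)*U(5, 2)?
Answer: 0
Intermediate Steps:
q = 4 (q = -1 + 5 = 4)
T(s) = 2*s (T(s) = (s*4)/2 = (4*s)/2 = 2*s)
U(a, E) = 7 (U(a, E) = 4 + √(5 + 4) = 4 + √9 = 4 + 3 = 7)
g = 0 (g = (2*2 - 1*4)*7 = (4 - 4)*7 = 0*7 = 0)
((7 + 13)*(-9))*g = ((7 + 13)*(-9))*0 = (20*(-9))*0 = -180*0 = 0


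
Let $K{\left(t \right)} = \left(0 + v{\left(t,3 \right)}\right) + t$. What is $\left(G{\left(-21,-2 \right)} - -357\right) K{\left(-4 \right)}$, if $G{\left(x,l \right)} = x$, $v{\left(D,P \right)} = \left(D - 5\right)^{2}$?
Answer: $25872$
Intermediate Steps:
$v{\left(D,P \right)} = \left(-5 + D\right)^{2}$
$K{\left(t \right)} = t + \left(-5 + t\right)^{2}$ ($K{\left(t \right)} = \left(0 + \left(-5 + t\right)^{2}\right) + t = \left(-5 + t\right)^{2} + t = t + \left(-5 + t\right)^{2}$)
$\left(G{\left(-21,-2 \right)} - -357\right) K{\left(-4 \right)} = \left(-21 - -357\right) \left(-4 + \left(-5 - 4\right)^{2}\right) = \left(-21 + 357\right) \left(-4 + \left(-9\right)^{2}\right) = 336 \left(-4 + 81\right) = 336 \cdot 77 = 25872$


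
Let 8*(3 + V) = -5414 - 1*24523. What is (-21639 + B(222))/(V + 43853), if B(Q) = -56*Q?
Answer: -272568/320863 ≈ -0.84948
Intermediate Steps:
V = -29961/8 (V = -3 + (-5414 - 1*24523)/8 = -3 + (-5414 - 24523)/8 = -3 + (⅛)*(-29937) = -3 - 29937/8 = -29961/8 ≈ -3745.1)
(-21639 + B(222))/(V + 43853) = (-21639 - 56*222)/(-29961/8 + 43853) = (-21639 - 12432)/(320863/8) = -34071*8/320863 = -272568/320863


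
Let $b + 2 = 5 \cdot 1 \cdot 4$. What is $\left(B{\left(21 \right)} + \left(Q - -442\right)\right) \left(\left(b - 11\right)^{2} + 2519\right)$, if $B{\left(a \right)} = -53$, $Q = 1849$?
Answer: $5747184$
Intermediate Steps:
$b = 18$ ($b = -2 + 5 \cdot 1 \cdot 4 = -2 + 5 \cdot 4 = -2 + 20 = 18$)
$\left(B{\left(21 \right)} + \left(Q - -442\right)\right) \left(\left(b - 11\right)^{2} + 2519\right) = \left(-53 + \left(1849 - -442\right)\right) \left(\left(18 - 11\right)^{2} + 2519\right) = \left(-53 + \left(1849 + 442\right)\right) \left(7^{2} + 2519\right) = \left(-53 + 2291\right) \left(49 + 2519\right) = 2238 \cdot 2568 = 5747184$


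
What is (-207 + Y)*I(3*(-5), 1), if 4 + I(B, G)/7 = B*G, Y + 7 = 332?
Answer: -15694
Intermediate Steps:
Y = 325 (Y = -7 + 332 = 325)
I(B, G) = -28 + 7*B*G (I(B, G) = -28 + 7*(B*G) = -28 + 7*B*G)
(-207 + Y)*I(3*(-5), 1) = (-207 + 325)*(-28 + 7*(3*(-5))*1) = 118*(-28 + 7*(-15)*1) = 118*(-28 - 105) = 118*(-133) = -15694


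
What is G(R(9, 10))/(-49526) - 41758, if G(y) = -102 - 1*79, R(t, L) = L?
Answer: -2068106527/49526 ≈ -41758.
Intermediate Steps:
G(y) = -181 (G(y) = -102 - 79 = -181)
G(R(9, 10))/(-49526) - 41758 = -181/(-49526) - 41758 = -181*(-1/49526) - 41758 = 181/49526 - 41758 = -2068106527/49526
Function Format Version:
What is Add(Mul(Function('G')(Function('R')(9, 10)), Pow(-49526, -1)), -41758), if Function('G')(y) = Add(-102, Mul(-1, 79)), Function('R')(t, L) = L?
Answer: Rational(-2068106527, 49526) ≈ -41758.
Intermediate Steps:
Function('G')(y) = -181 (Function('G')(y) = Add(-102, -79) = -181)
Add(Mul(Function('G')(Function('R')(9, 10)), Pow(-49526, -1)), -41758) = Add(Mul(-181, Pow(-49526, -1)), -41758) = Add(Mul(-181, Rational(-1, 49526)), -41758) = Add(Rational(181, 49526), -41758) = Rational(-2068106527, 49526)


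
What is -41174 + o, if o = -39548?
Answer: -80722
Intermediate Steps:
-41174 + o = -41174 - 39548 = -80722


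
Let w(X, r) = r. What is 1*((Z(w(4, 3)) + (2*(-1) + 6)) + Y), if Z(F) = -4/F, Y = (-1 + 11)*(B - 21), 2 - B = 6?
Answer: -742/3 ≈ -247.33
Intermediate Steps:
B = -4 (B = 2 - 1*6 = 2 - 6 = -4)
Y = -250 (Y = (-1 + 11)*(-4 - 21) = 10*(-25) = -250)
1*((Z(w(4, 3)) + (2*(-1) + 6)) + Y) = 1*((-4/3 + (2*(-1) + 6)) - 250) = 1*((-4*⅓ + (-2 + 6)) - 250) = 1*((-4/3 + 4) - 250) = 1*(8/3 - 250) = 1*(-742/3) = -742/3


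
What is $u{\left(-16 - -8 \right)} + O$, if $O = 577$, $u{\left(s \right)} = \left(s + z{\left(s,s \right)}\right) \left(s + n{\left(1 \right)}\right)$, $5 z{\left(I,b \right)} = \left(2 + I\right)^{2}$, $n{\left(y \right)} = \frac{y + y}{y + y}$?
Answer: $\frac{2913}{5} \approx 582.6$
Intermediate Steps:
$n{\left(y \right)} = 1$ ($n{\left(y \right)} = \frac{2 y}{2 y} = 2 y \frac{1}{2 y} = 1$)
$z{\left(I,b \right)} = \frac{\left(2 + I\right)^{2}}{5}$
$u{\left(s \right)} = \left(1 + s\right) \left(s + \frac{\left(2 + s\right)^{2}}{5}\right)$ ($u{\left(s \right)} = \left(s + \frac{\left(2 + s\right)^{2}}{5}\right) \left(s + 1\right) = \left(s + \frac{\left(2 + s\right)^{2}}{5}\right) \left(1 + s\right) = \left(1 + s\right) \left(s + \frac{\left(2 + s\right)^{2}}{5}\right)$)
$u{\left(-16 - -8 \right)} + O = \left(\frac{4}{5} + 2 \left(-16 - -8\right)^{2} + \frac{\left(-16 - -8\right)^{3}}{5} + \frac{13 \left(-16 - -8\right)}{5}\right) + 577 = \left(\frac{4}{5} + 2 \left(-16 + 8\right)^{2} + \frac{\left(-16 + 8\right)^{3}}{5} + \frac{13 \left(-16 + 8\right)}{5}\right) + 577 = \left(\frac{4}{5} + 2 \left(-8\right)^{2} + \frac{\left(-8\right)^{3}}{5} + \frac{13}{5} \left(-8\right)\right) + 577 = \left(\frac{4}{5} + 2 \cdot 64 + \frac{1}{5} \left(-512\right) - \frac{104}{5}\right) + 577 = \left(\frac{4}{5} + 128 - \frac{512}{5} - \frac{104}{5}\right) + 577 = \frac{28}{5} + 577 = \frac{2913}{5}$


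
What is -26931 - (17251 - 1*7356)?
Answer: -36826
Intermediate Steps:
-26931 - (17251 - 1*7356) = -26931 - (17251 - 7356) = -26931 - 1*9895 = -26931 - 9895 = -36826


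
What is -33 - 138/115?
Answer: -171/5 ≈ -34.200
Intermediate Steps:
-33 - 138/115 = -33 - 138*1/115 = -33 - 6/5 = -171/5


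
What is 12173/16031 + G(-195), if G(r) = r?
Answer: -3113872/16031 ≈ -194.24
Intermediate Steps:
12173/16031 + G(-195) = 12173/16031 - 195 = -3113872/16031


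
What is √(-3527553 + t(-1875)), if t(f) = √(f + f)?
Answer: √(-3527553 + 25*I*√6) ≈ 0.02 + 1878.2*I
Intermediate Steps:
t(f) = √2*√f (t(f) = √(2*f) = √2*√f)
√(-3527553 + t(-1875)) = √(-3527553 + √2*√(-1875)) = √(-3527553 + √2*(25*I*√3)) = √(-3527553 + 25*I*√6)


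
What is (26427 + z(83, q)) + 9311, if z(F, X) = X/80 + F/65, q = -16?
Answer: 464608/13 ≈ 35739.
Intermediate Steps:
z(F, X) = F/65 + X/80 (z(F, X) = X*(1/80) + F*(1/65) = X/80 + F/65 = F/65 + X/80)
(26427 + z(83, q)) + 9311 = (26427 + ((1/65)*83 + (1/80)*(-16))) + 9311 = (26427 + (83/65 - ⅕)) + 9311 = (26427 + 14/13) + 9311 = 343565/13 + 9311 = 464608/13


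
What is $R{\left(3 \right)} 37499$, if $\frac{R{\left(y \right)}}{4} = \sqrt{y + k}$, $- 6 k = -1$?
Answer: $\frac{74998 \sqrt{114}}{3} \approx 2.6692 \cdot 10^{5}$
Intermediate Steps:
$k = \frac{1}{6}$ ($k = \left(- \frac{1}{6}\right) \left(-1\right) = \frac{1}{6} \approx 0.16667$)
$R{\left(y \right)} = 4 \sqrt{\frac{1}{6} + y}$ ($R{\left(y \right)} = 4 \sqrt{y + \frac{1}{6}} = 4 \sqrt{\frac{1}{6} + y}$)
$R{\left(3 \right)} 37499 = \frac{2 \sqrt{6 + 36 \cdot 3}}{3} \cdot 37499 = \frac{2 \sqrt{6 + 108}}{3} \cdot 37499 = \frac{2 \sqrt{114}}{3} \cdot 37499 = \frac{74998 \sqrt{114}}{3}$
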